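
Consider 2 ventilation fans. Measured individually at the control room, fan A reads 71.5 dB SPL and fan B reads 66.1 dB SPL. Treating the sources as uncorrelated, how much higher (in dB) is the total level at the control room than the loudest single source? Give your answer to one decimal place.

1.1 dB

Incoherent sources sum as intensities:
L_total = 10·log₁₀(10^(71.5/10) + 10^(66.1/10)) = 72.60 dB SPL.
Excess over the loudest (71.5 dB): 72.60 − 71.5 = 1.1 dB.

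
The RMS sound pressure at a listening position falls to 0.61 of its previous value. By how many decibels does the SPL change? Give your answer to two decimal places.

-4.29 dB

Sound pressure is an amplitude quantity: ΔL = 20·log₁₀(p₂/p₁).
20·log₁₀(0.61) = -4.29 dB.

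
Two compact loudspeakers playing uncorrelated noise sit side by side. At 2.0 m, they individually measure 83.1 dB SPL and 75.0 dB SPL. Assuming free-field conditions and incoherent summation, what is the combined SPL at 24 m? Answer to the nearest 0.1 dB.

Combined at 2.0 m: 10·log₁₀(10^(83.1/10)+10^(75.0/10)) = 83.73 dB SPL.
Then apply −20·log₁₀(24/2.0) = -21.58 dB → 62.1 dB SPL.

62.1 dB SPL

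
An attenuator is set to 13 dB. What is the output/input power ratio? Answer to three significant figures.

Power ratio = 10^(dB/10).
10^(-13/10) = 10^(-1.300) = 0.0501.

0.0501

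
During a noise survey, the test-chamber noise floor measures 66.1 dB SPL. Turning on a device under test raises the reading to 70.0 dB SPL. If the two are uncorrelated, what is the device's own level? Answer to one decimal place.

67.7 dB SPL

Remove the background by subtracting linear intensities:
L_src = 10·log₁₀(10^(70.0/10) − 10^(66.1/10)) = 10·log₁₀(5926000) = 67.7 dB SPL.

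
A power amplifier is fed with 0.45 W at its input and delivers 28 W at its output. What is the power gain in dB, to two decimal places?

Power ratio → dB uses the 10·log₁₀ form:
10·log₁₀(28/0.45) = 10·log₁₀(62.22) = 17.94 dB.

17.94 dB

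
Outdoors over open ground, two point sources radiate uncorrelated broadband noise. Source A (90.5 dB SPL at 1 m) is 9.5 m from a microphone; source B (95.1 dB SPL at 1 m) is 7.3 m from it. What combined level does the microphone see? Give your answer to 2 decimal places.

78.64 dB SPL

At the listener: L_A = 90.5 − 20·log₁₀(9.5) = 70.946 dB; L_B = 95.1 − 20·log₁₀(7.3) = 77.834 dB.
Combined: 10·log₁₀(10^(70.946/10)+10^(77.834/10)) = 78.64 dB SPL.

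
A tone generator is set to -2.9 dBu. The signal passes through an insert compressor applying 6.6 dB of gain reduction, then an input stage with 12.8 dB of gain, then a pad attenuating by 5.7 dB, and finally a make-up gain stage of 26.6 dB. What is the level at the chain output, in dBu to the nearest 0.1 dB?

+24.2 dBu

Gain stages sum in dB:
-2.9 − 6.6 + 12.8 − 5.7 + 26.6 = +24.2 dBu.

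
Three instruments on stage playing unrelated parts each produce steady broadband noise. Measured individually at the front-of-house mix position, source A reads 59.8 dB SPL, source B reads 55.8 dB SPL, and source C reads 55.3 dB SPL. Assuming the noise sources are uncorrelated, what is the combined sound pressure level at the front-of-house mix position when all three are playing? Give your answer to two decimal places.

Uncorrelated sources add in intensity (power), not in dB.
L_total = 10·log₁₀(10^(59.8/10) + 10^(55.8/10) + 10^(55.3/10)) = 10·log₁₀(1674000) = 62.24 dB SPL.

62.24 dB SPL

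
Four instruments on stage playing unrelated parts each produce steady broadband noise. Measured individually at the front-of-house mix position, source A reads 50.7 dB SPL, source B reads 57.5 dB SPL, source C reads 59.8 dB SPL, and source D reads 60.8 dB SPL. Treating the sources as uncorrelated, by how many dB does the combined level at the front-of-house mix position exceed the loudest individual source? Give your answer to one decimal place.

3.7 dB

Add the sources as powers (linear), then convert back to dB:
L_total = 10·log₁₀(10^(50.7/10) + 10^(57.5/10) + 10^(59.8/10) + 10^(60.8/10)) = 64.53 dB SPL.
Excess over the loudest (60.8 dB): 64.53 − 60.8 = 3.7 dB.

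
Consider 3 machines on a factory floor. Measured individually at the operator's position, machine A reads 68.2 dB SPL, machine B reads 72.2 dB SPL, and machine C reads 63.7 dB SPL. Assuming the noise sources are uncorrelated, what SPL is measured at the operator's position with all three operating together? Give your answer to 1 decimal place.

Incoherent sources sum as intensities:
L_total = 10·log₁₀(10^(68.2/10) + 10^(72.2/10) + 10^(63.7/10)) = 10·log₁₀(25550000) = 74.1 dB SPL.

74.1 dB SPL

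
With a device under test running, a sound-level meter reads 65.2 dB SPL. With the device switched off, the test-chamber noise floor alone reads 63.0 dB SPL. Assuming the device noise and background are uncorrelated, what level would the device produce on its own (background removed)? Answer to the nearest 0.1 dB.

61.2 dB SPL

Remove the background by subtracting linear intensities:
L_src = 10·log₁₀(10^(65.2/10) − 10^(63.0/10)) = 10·log₁₀(1316000) = 61.2 dB SPL.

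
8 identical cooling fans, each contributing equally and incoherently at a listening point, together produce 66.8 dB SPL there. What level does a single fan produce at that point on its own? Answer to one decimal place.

8 equal incoherent sources add 10·log₁₀(8) = 9.03 dB over one source.
L_one = 66.8 − 9.03 = 57.8 dB SPL.

57.8 dB SPL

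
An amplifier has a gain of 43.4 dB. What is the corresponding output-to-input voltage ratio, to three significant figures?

148

Voltage ratio = 10^(dB/20).
10^(43.4/20) = 10^(2.170) = 148.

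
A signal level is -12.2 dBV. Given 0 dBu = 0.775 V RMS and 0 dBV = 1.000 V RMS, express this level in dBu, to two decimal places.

-9.99 dBu

The offset between the scales is 20·log₁₀(0.775/1.000) = −2.214 dB.
So dBu = -12.2 + 2.214 = -9.99 dBu.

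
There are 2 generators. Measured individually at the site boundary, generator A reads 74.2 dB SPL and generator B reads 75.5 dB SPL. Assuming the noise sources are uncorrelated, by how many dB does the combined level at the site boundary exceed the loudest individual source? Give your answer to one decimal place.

Uncorrelated sources add in intensity (power), not in dB.
L_total = 10·log₁₀(10^(74.2/10) + 10^(75.5/10)) = 77.91 dB SPL.
Excess over the loudest (75.5 dB): 77.91 − 75.5 = 2.4 dB.

2.4 dB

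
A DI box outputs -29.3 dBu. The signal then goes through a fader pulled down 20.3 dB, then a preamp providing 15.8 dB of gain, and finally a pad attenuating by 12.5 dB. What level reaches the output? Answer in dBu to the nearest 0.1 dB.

Cascaded gains and losses add directly in dB.
-29.3 − 20.3 + 15.8 − 12.5 = -46.3 dBu.

-46.3 dBu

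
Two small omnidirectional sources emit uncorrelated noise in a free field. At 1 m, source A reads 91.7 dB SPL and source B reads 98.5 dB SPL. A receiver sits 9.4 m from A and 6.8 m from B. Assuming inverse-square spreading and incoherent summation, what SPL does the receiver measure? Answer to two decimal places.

82.30 dB SPL

At the listener: L_A = 91.7 − 20·log₁₀(9.4) = 72.237 dB; L_B = 98.5 − 20·log₁₀(6.8) = 81.850 dB.
Combined: 10·log₁₀(10^(72.237/10)+10^(81.850/10)) = 82.30 dB SPL.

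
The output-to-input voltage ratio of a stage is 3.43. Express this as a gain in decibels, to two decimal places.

10.71 dB

Voltage is an amplitude quantity, so gain = 20·log₁₀(V_out/V_in).
20·log₁₀(3.43) = 10.71 dB.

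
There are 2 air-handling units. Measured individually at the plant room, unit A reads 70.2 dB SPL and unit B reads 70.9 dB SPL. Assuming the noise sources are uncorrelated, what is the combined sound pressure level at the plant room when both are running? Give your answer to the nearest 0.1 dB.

Add the sources as powers (linear), then convert back to dB:
L_total = 10·log₁₀(10^(70.2/10) + 10^(70.9/10)) = 10·log₁₀(22770000) = 73.6 dB SPL.

73.6 dB SPL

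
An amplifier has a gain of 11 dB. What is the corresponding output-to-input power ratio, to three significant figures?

Power ratio = 10^(dB/10).
10^(11/10) = 10^(1.100) = 12.6.

12.6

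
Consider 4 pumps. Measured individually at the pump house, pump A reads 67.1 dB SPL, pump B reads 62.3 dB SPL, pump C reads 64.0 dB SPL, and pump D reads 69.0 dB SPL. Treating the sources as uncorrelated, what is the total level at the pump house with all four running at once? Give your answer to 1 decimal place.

72.4 dB SPL

Uncorrelated sources add in intensity (power), not in dB.
L_total = 10·log₁₀(10^(67.1/10) + 10^(62.3/10) + 10^(64.0/10) + 10^(69.0/10)) = 10·log₁₀(17280000) = 72.4 dB SPL.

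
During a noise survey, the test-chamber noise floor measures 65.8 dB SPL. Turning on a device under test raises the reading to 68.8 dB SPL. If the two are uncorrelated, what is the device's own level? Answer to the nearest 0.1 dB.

65.8 dB SPL

Subtract intensities: L_src = 10·log₁₀(10^(L_total/10) − 10^(L_bg/10)).
L_src = 10·log₁₀(10^(68.8/10) − 10^(65.8/10)) = 10·log₁₀(3784000) = 65.8 dB SPL.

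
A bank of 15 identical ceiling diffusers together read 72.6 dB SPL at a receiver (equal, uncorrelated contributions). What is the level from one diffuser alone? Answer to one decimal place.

60.8 dB SPL

15 equal incoherent sources add 10·log₁₀(15) = 11.76 dB over one source.
L_one = 72.6 − 11.76 = 60.8 dB SPL.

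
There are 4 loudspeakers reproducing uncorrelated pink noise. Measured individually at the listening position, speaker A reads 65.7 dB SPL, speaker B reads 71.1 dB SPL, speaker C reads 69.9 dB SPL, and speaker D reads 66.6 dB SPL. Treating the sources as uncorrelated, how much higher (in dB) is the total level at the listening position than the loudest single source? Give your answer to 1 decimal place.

3.8 dB

Incoherent sources sum as intensities:
L_total = 10·log₁₀(10^(65.7/10) + 10^(71.1/10) + 10^(69.9/10) + 10^(66.6/10)) = 74.91 dB SPL.
Excess over the loudest (71.1 dB): 74.91 − 71.1 = 3.8 dB.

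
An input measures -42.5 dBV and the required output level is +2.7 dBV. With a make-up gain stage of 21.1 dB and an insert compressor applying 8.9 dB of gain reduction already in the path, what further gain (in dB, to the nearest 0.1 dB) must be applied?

The required make-up gain is the shortfall in the dB sum.
G = +2.7 − (-42.5) − 21.1 + 8.9 = 33.0 dB.

33.0 dB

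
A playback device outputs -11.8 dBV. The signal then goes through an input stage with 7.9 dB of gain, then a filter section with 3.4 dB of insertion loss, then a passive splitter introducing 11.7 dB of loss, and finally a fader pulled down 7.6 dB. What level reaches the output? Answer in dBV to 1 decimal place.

In dB, series stages simply add:
-11.8 + 7.9 − 3.4 − 11.7 − 7.6 = -26.6 dBV.

-26.6 dBV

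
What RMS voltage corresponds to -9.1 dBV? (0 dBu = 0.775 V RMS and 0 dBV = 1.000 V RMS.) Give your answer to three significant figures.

V = 1.000 V × 10^(-9.1/20).
= 1.000 × 0.3508 = 0.351 V.

0.351 V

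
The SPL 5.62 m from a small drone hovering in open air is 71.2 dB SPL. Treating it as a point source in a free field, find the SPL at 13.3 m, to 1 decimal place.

For a point source in a free field, ΔL = −20·log₁₀(d₂/d₁).
ΔL = −20·log₁₀(13.3/5.62) = -7.48 dB, so L₂ = 71.2 + (-7.48) = 63.7 dB SPL.

63.7 dB SPL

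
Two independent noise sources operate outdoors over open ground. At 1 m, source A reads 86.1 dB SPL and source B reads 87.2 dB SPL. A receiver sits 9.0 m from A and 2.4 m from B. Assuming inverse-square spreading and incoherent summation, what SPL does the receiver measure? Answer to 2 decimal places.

79.83 dB SPL

At the listener: L_A = 86.1 − 20·log₁₀(9.0) = 67.015 dB; L_B = 87.2 − 20·log₁₀(2.4) = 79.596 dB.
Combined: 10·log₁₀(10^(67.015/10)+10^(79.596/10)) = 79.83 dB SPL.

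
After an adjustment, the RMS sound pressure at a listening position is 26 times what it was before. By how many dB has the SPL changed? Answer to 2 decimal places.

28.30 dB

SPL change from a pressure ratio uses the 20·log₁₀ form:
20·log₁₀(26) = 28.30 dB.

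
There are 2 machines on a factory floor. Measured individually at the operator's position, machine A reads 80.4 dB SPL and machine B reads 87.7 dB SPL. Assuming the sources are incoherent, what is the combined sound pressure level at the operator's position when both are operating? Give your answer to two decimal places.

Incoherent sources sum as intensities:
L_total = 10·log₁₀(10^(80.4/10) + 10^(87.7/10)) = 10·log₁₀(698500000) = 88.44 dB SPL.

88.44 dB SPL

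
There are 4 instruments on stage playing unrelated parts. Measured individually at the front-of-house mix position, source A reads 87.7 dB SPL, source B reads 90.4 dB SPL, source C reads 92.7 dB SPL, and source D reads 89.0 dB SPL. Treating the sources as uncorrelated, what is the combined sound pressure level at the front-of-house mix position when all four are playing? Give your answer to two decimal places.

96.38 dB SPL

Add the sources as powers (linear), then convert back to dB:
L_total = 10·log₁₀(10^(87.7/10) + 10^(90.4/10) + 10^(92.7/10) + 10^(89.0/10)) = 10·log₁₀(4342000000) = 96.38 dB SPL.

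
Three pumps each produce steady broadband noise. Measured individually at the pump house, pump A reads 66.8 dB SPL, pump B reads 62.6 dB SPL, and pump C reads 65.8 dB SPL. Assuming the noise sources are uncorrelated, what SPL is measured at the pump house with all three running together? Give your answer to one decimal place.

Incoherent sources sum as intensities:
L_total = 10·log₁₀(10^(66.8/10) + 10^(62.6/10) + 10^(65.8/10)) = 10·log₁₀(10410000) = 70.2 dB SPL.

70.2 dB SPL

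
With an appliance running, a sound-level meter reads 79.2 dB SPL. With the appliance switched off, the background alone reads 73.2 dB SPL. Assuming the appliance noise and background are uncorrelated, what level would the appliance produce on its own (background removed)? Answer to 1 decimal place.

Subtract intensities: L_src = 10·log₁₀(10^(L_total/10) − 10^(L_bg/10)).
L_src = 10·log₁₀(10^(79.2/10) − 10^(73.2/10)) = 10·log₁₀(62280000) = 77.9 dB SPL.

77.9 dB SPL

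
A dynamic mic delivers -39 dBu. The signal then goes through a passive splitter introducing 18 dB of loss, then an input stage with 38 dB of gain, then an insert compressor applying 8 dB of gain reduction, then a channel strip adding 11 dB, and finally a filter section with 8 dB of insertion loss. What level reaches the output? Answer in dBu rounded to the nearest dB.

Gain stages sum in dB:
-39 − 18 + 38 − 8 + 11 − 8 = -24 dBu.

-24 dBu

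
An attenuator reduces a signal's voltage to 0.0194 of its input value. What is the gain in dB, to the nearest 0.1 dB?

-34.2 dB

For a voltage ratio, dB = 20·log₁₀(V₂/V₁).
20·log₁₀(0.0194) = -34.2 dB.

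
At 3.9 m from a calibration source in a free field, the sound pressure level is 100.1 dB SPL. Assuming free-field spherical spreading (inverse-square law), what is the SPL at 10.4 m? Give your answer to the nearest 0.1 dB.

91.6 dB SPL

For a point source in a free field, ΔL = −20·log₁₀(d₂/d₁).
ΔL = −20·log₁₀(10.4/3.9) = -8.52 dB, so L₂ = 100.1 + (-8.52) = 91.6 dB SPL.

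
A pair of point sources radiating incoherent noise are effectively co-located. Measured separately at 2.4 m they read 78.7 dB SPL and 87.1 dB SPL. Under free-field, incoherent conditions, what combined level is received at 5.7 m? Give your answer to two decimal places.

Combined at 2.4 m: 10·log₁₀(10^(78.7/10)+10^(87.1/10)) = 87.686 dB SPL.
Then apply −20·log₁₀(5.7/2.4) = -7.513 dB → 80.17 dB SPL.

80.17 dB SPL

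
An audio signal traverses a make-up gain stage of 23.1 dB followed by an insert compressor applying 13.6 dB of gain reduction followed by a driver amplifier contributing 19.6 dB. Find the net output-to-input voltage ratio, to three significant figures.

Net gain = 23.1 + (−13.6) + 19.6 = 29.1 dB.
Voltage ratio = 10^(29.1/20) = 28.5.

28.5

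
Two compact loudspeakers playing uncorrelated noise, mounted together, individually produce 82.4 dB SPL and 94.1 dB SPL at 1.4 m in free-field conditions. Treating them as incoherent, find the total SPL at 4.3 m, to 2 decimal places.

84.64 dB SPL

Combined at 1.4 m: 10·log₁₀(10^(82.4/10)+10^(94.1/10)) = 94.384 dB SPL.
Then apply −20·log₁₀(4.3/1.4) = -9.747 dB → 84.64 dB SPL.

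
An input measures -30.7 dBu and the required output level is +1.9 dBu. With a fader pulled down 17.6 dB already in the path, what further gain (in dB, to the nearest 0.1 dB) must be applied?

50.2 dB

The required make-up gain is the shortfall in the dB sum.
G = +1.9 − (-30.7) + 17.6 = 50.2 dB.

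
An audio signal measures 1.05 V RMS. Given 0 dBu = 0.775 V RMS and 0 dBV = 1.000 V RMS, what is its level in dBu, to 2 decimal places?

+2.64 dBu

dBu = 20·log₁₀(V / 0.775 V).
20·log₁₀(1.05/0.775) = +2.64 dBu.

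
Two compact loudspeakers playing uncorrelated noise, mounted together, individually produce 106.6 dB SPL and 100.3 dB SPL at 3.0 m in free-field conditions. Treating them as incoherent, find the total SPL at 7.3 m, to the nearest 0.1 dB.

99.8 dB SPL

Combined at 3.0 m: 10·log₁₀(10^(106.6/10)+10^(100.3/10)) = 107.51 dB SPL.
Then apply −20·log₁₀(7.3/3.0) = -7.72 dB → 99.8 dB SPL.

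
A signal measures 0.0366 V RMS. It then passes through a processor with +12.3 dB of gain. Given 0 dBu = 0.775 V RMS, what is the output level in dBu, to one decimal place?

Input level: 20·log₁₀(0.0366/0.775) = -26.52 dBu.
Output: -26.52 + 12.3 = -14.2 dBu.

-14.2 dBu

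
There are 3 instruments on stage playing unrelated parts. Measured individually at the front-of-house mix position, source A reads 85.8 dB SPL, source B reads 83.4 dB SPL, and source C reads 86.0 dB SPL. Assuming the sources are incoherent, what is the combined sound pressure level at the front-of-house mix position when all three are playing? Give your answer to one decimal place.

90.0 dB SPL

Incoherent sources sum as intensities:
L_total = 10·log₁₀(10^(85.8/10) + 10^(83.4/10) + 10^(86.0/10)) = 10·log₁₀(997100000) = 90.0 dB SPL.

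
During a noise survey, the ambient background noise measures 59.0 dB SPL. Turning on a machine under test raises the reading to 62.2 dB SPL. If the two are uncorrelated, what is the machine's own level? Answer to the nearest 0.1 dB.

Subtract intensities: L_src = 10·log₁₀(10^(L_total/10) − 10^(L_bg/10)).
L_src = 10·log₁₀(10^(62.2/10) − 10^(59.0/10)) = 10·log₁₀(865300) = 59.4 dB SPL.

59.4 dB SPL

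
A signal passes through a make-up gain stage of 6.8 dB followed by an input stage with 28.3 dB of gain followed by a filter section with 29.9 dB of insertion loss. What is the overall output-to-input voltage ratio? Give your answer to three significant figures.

Net gain = 6.8 + 28.3 + (−29.9) = 5.2 dB.
Voltage ratio = 10^(5.2/20) = 1.82.

1.82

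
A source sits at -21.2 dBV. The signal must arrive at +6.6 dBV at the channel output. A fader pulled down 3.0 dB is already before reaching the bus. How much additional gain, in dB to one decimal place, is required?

30.8 dB

The required make-up gain is the shortfall in the dB sum.
G = +6.6 − (-21.2) + 3.0 = 30.8 dB.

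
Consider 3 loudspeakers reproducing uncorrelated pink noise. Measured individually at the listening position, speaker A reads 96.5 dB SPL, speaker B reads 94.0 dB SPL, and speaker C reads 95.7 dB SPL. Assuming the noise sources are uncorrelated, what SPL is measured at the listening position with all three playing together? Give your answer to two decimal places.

Add the sources as powers (linear), then convert back to dB:
L_total = 10·log₁₀(10^(96.5/10) + 10^(94.0/10) + 10^(95.7/10)) = 10·log₁₀(10694000000) = 100.29 dB SPL.

100.29 dB SPL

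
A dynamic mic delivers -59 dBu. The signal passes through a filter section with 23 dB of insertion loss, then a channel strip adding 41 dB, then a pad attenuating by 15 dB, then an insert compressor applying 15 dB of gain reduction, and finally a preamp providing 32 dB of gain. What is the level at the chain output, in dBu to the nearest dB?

In dB, series stages simply add:
-59 − 23 + 41 − 15 − 15 + 32 = -39 dBu.

-39 dBu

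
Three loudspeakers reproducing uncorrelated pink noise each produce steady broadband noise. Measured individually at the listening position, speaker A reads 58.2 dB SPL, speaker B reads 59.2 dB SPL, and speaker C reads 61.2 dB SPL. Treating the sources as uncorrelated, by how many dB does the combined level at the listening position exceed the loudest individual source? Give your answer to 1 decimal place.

3.3 dB

Incoherent sources sum as intensities:
L_total = 10·log₁₀(10^(58.2/10) + 10^(59.2/10) + 10^(61.2/10)) = 64.49 dB SPL.
Excess over the loudest (61.2 dB): 64.49 − 61.2 = 3.3 dB.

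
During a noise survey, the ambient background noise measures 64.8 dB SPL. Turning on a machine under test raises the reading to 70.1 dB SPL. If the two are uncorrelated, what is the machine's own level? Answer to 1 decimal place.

68.6 dB SPL

Background correction is a power subtraction:
L_src = 10·log₁₀(10^(70.1/10) − 10^(64.8/10)) = 10·log₁₀(7213000) = 68.6 dB SPL.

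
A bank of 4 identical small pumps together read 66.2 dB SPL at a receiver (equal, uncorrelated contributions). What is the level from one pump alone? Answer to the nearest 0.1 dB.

60.2 dB SPL

4 equal incoherent sources add 10·log₁₀(4) = 6.02 dB over one source.
L_one = 66.2 − 6.02 = 60.2 dB SPL.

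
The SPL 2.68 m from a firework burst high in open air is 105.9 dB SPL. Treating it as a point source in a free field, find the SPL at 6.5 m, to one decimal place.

98.2 dB SPL

For a point source in a free field, ΔL = −20·log₁₀(d₂/d₁).
ΔL = −20·log₁₀(6.5/2.68) = -7.70 dB, so L₂ = 105.9 + (-7.70) = 98.2 dB SPL.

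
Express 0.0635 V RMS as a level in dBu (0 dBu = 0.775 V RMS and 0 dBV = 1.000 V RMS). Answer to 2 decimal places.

-21.73 dBu

dBu = 20·log₁₀(V / 0.775 V).
20·log₁₀(0.0635/0.775) = -21.73 dBu.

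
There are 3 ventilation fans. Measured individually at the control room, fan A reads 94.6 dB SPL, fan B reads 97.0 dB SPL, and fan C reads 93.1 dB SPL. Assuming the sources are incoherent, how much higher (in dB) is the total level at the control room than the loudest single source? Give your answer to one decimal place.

3.0 dB

Incoherent sources sum as intensities:
L_total = 10·log₁₀(10^(94.6/10) + 10^(97.0/10) + 10^(93.1/10)) = 99.97 dB SPL.
Excess over the loudest (97.0 dB): 99.97 − 97.0 = 3.0 dB.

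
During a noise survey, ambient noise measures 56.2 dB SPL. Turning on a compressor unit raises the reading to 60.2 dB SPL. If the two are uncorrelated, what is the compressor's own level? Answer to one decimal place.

58.0 dB SPL

Background correction is a power subtraction:
L_src = 10·log₁₀(10^(60.2/10) − 10^(56.2/10)) = 10·log₁₀(630300) = 58.0 dB SPL.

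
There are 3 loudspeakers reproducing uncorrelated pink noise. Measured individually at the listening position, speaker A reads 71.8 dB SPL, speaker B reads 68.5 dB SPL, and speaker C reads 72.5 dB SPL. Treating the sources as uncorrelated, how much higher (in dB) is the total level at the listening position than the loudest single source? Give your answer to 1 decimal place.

3.5 dB

Add the sources as powers (linear), then convert back to dB:
L_total = 10·log₁₀(10^(71.8/10) + 10^(68.5/10) + 10^(72.5/10)) = 76.02 dB SPL.
Excess over the loudest (72.5 dB): 76.02 − 72.5 = 3.5 dB.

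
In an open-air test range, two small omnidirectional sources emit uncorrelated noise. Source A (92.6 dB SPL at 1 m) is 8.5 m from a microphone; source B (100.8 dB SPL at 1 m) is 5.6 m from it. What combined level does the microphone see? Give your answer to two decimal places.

At the listener: L_A = 92.6 − 20·log₁₀(8.5) = 74.012 dB; L_B = 100.8 − 20·log₁₀(5.6) = 85.836 dB.
Combined: 10·log₁₀(10^(74.012/10)+10^(85.836/10)) = 86.11 dB SPL.

86.11 dB SPL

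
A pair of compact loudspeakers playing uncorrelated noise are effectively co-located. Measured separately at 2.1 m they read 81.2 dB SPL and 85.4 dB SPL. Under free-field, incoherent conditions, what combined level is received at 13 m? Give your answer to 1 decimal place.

Combined at 2.1 m: 10·log₁₀(10^(81.2/10)+10^(85.4/10)) = 86.80 dB SPL.
Then apply −20·log₁₀(13/2.1) = -15.83 dB → 71.0 dB SPL.

71.0 dB SPL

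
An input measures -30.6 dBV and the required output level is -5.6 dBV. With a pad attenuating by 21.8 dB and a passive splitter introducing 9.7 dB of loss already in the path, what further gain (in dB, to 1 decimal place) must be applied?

The required make-up gain is the shortfall in the dB sum.
G = -5.6 − (-30.6) + 21.8 + 9.7 = 56.5 dB.

56.5 dB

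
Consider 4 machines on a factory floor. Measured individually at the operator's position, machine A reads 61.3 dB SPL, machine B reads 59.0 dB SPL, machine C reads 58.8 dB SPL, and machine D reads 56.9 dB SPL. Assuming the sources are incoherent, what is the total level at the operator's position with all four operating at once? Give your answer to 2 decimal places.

65.30 dB SPL

Incoherent sources sum as intensities:
L_total = 10·log₁₀(10^(61.3/10) + 10^(59.0/10) + 10^(58.8/10) + 10^(56.9/10)) = 10·log₁₀(3392000) = 65.30 dB SPL.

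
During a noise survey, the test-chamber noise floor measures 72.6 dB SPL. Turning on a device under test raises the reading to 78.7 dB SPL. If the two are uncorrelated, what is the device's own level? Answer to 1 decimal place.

77.5 dB SPL

Subtract intensities: L_src = 10·log₁₀(10^(L_total/10) − 10^(L_bg/10)).
L_src = 10·log₁₀(10^(78.7/10) − 10^(72.6/10)) = 10·log₁₀(55930000) = 77.5 dB SPL.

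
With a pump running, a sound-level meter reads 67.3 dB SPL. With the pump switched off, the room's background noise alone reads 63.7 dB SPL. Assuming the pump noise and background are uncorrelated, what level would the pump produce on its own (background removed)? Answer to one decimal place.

Remove the background by subtracting linear intensities:
L_src = 10·log₁₀(10^(67.3/10) − 10^(63.7/10)) = 10·log₁₀(3026000) = 64.8 dB SPL.

64.8 dB SPL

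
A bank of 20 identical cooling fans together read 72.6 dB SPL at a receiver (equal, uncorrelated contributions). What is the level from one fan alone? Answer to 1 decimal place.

59.6 dB SPL

20 equal incoherent sources add 10·log₁₀(20) = 13.01 dB over one source.
L_one = 72.6 − 13.01 = 59.6 dB SPL.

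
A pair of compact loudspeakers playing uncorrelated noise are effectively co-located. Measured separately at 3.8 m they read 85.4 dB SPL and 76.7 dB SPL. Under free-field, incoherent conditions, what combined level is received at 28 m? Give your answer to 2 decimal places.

Combined at 3.8 m: 10·log₁₀(10^(85.4/10)+10^(76.7/10)) = 85.950 dB SPL.
Then apply −20·log₁₀(28/3.8) = -17.347 dB → 68.60 dB SPL.

68.60 dB SPL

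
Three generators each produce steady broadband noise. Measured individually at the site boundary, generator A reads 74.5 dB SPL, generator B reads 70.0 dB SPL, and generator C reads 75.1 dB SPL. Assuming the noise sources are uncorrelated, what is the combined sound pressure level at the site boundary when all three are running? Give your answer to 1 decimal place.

78.5 dB SPL

Add the sources as powers (linear), then convert back to dB:
L_total = 10·log₁₀(10^(74.5/10) + 10^(70.0/10) + 10^(75.1/10)) = 10·log₁₀(70540000) = 78.5 dB SPL.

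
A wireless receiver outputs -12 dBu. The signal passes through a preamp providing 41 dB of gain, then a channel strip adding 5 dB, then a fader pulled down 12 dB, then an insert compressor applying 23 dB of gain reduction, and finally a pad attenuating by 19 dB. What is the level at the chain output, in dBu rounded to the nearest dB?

In dB, series stages simply add:
-12 + 41 + 5 − 12 − 23 − 19 = -20 dBu.

-20 dBu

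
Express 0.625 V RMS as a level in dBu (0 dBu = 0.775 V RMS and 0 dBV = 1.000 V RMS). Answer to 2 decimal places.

dBu = 20·log₁₀(V / 0.775 V).
20·log₁₀(0.625/0.775) = -1.87 dBu.

-1.87 dBu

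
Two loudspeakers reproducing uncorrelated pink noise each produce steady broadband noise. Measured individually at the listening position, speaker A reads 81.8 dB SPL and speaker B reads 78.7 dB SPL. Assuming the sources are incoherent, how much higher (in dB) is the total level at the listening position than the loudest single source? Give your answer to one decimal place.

1.7 dB

Uncorrelated sources add in intensity (power), not in dB.
L_total = 10·log₁₀(10^(81.8/10) + 10^(78.7/10)) = 83.53 dB SPL.
Excess over the loudest (81.8 dB): 83.53 − 81.8 = 1.7 dB.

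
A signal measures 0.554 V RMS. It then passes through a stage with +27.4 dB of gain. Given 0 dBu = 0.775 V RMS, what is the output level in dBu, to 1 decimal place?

+24.5 dBu

Input level: 20·log₁₀(0.554/0.775) = -2.92 dBu.
Output: -2.92 + 27.4 = +24.5 dBu.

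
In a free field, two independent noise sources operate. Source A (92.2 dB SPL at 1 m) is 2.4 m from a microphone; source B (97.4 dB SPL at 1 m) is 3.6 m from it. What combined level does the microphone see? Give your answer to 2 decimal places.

88.53 dB SPL

At the listener: L_A = 92.2 − 20·log₁₀(2.4) = 84.596 dB; L_B = 97.4 − 20·log₁₀(3.6) = 86.274 dB.
Combined: 10·log₁₀(10^(84.596/10)+10^(86.274/10)) = 88.53 dB SPL.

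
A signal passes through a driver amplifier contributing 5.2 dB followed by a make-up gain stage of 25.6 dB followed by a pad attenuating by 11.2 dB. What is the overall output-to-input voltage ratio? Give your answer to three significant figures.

Net gain = 5.2 + 25.6 + (−11.2) = 19.6 dB.
Voltage ratio = 10^(19.6/20) = 9.55.

9.55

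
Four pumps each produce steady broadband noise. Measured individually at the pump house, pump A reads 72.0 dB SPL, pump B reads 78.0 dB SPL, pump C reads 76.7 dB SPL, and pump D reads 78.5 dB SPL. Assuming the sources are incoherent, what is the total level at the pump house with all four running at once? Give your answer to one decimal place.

Uncorrelated sources add in intensity (power), not in dB.
L_total = 10·log₁₀(10^(72.0/10) + 10^(78.0/10) + 10^(76.7/10) + 10^(78.5/10)) = 10·log₁₀(196500000) = 82.9 dB SPL.

82.9 dB SPL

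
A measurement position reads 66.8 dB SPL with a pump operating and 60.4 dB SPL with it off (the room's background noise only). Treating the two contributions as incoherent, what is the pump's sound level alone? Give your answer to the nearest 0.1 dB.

65.7 dB SPL

Remove the background by subtracting linear intensities:
L_src = 10·log₁₀(10^(66.8/10) − 10^(60.4/10)) = 10·log₁₀(3690000) = 65.7 dB SPL.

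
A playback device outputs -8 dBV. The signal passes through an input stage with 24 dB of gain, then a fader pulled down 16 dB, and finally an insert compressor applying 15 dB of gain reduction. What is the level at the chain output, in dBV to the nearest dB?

-15 dBV

Cascaded gains and losses add directly in dB.
-8 + 24 − 16 − 15 = -15 dBV.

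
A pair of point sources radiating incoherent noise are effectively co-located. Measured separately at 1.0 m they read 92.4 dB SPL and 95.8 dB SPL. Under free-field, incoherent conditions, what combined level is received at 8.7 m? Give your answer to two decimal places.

Combined at 1.0 m: 10·log₁₀(10^(92.4/10)+10^(95.8/10)) = 97.435 dB SPL.
Then apply −20·log₁₀(8.7/1.0) = -18.790 dB → 78.64 dB SPL.

78.64 dB SPL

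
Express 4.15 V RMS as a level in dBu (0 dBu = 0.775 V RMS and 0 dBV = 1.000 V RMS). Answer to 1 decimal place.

dBu = 20·log₁₀(V / 0.775 V).
20·log₁₀(4.15/0.775) = +14.6 dBu.

+14.6 dBu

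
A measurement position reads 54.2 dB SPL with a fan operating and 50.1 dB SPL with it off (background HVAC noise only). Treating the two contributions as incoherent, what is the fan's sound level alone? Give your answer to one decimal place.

Remove the background by subtracting linear intensities:
L_src = 10·log₁₀(10^(54.2/10) − 10^(50.1/10)) = 10·log₁₀(160700) = 52.1 dB SPL.

52.1 dB SPL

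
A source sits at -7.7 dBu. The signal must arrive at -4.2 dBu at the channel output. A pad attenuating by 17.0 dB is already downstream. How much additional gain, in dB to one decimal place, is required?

20.5 dB

The required make-up gain is the shortfall in the dB sum.
G = -4.2 − (-7.7) + 17.0 = 20.5 dB.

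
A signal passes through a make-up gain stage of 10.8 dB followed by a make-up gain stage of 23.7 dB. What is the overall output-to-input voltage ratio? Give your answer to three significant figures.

Net gain = 10.8 + 23.7 = 34.5 dB.
Voltage ratio = 10^(34.5/20) = 53.1.

53.1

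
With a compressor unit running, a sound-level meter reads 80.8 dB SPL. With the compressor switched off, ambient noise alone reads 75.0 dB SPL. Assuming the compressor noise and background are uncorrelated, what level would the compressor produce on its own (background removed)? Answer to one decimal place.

79.5 dB SPL

Subtract intensities: L_src = 10·log₁₀(10^(L_total/10) − 10^(L_bg/10)).
L_src = 10·log₁₀(10^(80.8/10) − 10^(75.0/10)) = 10·log₁₀(88600000) = 79.5 dB SPL.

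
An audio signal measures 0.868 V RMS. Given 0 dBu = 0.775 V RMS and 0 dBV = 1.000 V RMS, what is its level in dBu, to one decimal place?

dBu = 20·log₁₀(V / 0.775 V).
20·log₁₀(0.868/0.775) = +1.0 dBu.

+1.0 dBu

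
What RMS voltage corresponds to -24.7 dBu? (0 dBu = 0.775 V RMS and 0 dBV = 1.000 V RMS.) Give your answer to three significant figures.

V = 0.775 V × 10^(-24.7/20).
= 0.775 × 0.05821 = 0.0451 V.

0.0451 V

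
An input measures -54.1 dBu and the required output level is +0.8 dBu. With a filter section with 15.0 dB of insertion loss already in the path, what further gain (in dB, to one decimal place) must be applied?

69.9 dB

The required make-up gain is the shortfall in the dB sum.
G = +0.8 − (-54.1) + 15.0 = 69.9 dB.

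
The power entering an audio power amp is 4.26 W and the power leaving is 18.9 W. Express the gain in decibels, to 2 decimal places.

Power is a power quantity, so gain = 10·log₁₀(P_out/P_in).
10·log₁₀(18.9/4.26) = 10·log₁₀(4.437) = 6.47 dB.

6.47 dB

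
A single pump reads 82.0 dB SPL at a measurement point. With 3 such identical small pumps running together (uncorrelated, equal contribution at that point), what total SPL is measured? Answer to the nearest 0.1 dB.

3 equal incoherent sources raise the level by 10·log₁₀(3) = 4.77 dB.
L_total = 82.0 + 4.77 = 86.8 dB SPL.

86.8 dB SPL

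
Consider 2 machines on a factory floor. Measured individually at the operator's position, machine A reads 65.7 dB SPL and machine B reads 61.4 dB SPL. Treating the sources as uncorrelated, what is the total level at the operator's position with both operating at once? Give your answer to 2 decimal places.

67.07 dB SPL

Uncorrelated sources add in intensity (power), not in dB.
L_total = 10·log₁₀(10^(65.7/10) + 10^(61.4/10)) = 10·log₁₀(5096000) = 67.07 dB SPL.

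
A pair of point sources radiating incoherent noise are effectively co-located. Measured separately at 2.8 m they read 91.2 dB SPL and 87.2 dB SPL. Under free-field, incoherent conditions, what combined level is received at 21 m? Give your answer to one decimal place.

Combined at 2.8 m: 10·log₁₀(10^(91.2/10)+10^(87.2/10)) = 92.66 dB SPL.
Then apply −20·log₁₀(21/2.8) = -17.50 dB → 75.2 dB SPL.

75.2 dB SPL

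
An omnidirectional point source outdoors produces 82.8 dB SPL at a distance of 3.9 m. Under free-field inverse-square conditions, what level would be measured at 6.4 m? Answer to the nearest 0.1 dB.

Inverse-square spreading gives ΔL = −20·log₁₀(d₂/d₁).
ΔL = −20·log₁₀(6.4/3.9) = -4.30 dB, so L₂ = 82.8 + (-4.30) = 78.5 dB SPL.

78.5 dB SPL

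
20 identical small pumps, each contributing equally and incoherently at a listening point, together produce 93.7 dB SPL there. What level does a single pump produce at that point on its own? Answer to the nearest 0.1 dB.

80.7 dB SPL

20 equal incoherent sources add 10·log₁₀(20) = 13.01 dB over one source.
L_one = 93.7 − 13.01 = 80.7 dB SPL.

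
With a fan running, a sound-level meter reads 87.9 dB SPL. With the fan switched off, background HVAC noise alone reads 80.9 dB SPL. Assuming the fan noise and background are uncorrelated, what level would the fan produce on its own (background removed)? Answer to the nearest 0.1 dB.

Remove the background by subtracting linear intensities:
L_src = 10·log₁₀(10^(87.9/10) − 10^(80.9/10)) = 10·log₁₀(493600000) = 86.9 dB SPL.

86.9 dB SPL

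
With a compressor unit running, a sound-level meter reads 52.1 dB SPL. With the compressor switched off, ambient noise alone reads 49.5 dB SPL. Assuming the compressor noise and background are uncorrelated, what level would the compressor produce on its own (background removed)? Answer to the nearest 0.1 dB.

Subtract intensities: L_src = 10·log₁₀(10^(L_total/10) − 10^(L_bg/10)).
L_src = 10·log₁₀(10^(52.1/10) − 10^(49.5/10)) = 10·log₁₀(73060) = 48.6 dB SPL.

48.6 dB SPL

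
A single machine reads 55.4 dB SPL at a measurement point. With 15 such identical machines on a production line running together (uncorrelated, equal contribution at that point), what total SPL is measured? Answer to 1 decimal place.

15 equal incoherent sources raise the level by 10·log₁₀(15) = 11.76 dB.
L_total = 55.4 + 11.76 = 67.2 dB SPL.

67.2 dB SPL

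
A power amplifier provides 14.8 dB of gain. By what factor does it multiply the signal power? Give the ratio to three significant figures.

Power ratio = 10^(dB/10).
10^(14.8/10) = 10^(1.480) = 30.2.

30.2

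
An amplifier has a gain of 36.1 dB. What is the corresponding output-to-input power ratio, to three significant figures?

Power ratio = 10^(dB/10).
10^(36.1/10) = 10^(3.610) = 4070.

4070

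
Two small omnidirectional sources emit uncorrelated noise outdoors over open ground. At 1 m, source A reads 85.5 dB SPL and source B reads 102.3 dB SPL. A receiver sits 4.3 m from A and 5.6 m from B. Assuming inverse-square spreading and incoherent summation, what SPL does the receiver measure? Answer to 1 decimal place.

At the listener: L_A = 85.5 − 20·log₁₀(4.3) = 72.83 dB; L_B = 102.3 − 20·log₁₀(5.6) = 87.34 dB.
Combined: 10·log₁₀(10^(72.83/10)+10^(87.34/10)) = 87.5 dB SPL.

87.5 dB SPL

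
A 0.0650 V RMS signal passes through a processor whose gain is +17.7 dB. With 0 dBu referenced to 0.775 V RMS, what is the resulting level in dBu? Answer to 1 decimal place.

-3.8 dBu

Input level: 20·log₁₀(0.0650/0.775) = -21.53 dBu.
Output: -21.53 + 17.7 = -3.8 dBu.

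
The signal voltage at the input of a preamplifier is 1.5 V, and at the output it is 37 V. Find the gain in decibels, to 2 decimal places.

27.84 dB

Voltage ratio → dB uses the 20·log₁₀ form:
20·log₁₀(37/1.5) = 20·log₁₀(24.67) = 27.84 dB.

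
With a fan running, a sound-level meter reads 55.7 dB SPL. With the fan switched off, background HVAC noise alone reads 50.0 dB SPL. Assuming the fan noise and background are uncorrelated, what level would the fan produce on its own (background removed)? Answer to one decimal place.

54.3 dB SPL

Subtract intensities: L_src = 10·log₁₀(10^(L_total/10) − 10^(L_bg/10)).
L_src = 10·log₁₀(10^(55.7/10) − 10^(50.0/10)) = 10·log₁₀(271500) = 54.3 dB SPL.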